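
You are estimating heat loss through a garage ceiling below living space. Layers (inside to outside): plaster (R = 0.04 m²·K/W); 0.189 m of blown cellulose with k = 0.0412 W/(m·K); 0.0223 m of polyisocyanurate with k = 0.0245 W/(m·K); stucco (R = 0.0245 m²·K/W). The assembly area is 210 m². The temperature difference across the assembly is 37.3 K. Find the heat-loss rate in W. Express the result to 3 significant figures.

1410 W

0.189/0.0412 = 4.587
0.0223/0.0245 = 0.9102
R_total = 0.04 + 4.587 + 0.9102 + 0.0245 = 5.562 m²·K/W
Q = A·ΔT/R = 210 × 37.3 / 5.562 = 1408 W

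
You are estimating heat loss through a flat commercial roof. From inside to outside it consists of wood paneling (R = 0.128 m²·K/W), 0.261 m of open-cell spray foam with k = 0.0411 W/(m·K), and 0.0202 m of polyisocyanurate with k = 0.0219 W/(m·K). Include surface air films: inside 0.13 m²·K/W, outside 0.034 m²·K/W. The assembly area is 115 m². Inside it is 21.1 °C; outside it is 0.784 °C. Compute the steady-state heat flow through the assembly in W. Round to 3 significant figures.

309 W

0.261/0.0411 = 6.35
0.0202/0.0219 = 0.9224
R_total = 0.13 + 0.128 + 6.35 + 0.9224 + 0.034 = 7.565 m²·K/W
Q = A·ΔT/R = 115 × (21.1 − 0.784) / 7.565 = 308.8 W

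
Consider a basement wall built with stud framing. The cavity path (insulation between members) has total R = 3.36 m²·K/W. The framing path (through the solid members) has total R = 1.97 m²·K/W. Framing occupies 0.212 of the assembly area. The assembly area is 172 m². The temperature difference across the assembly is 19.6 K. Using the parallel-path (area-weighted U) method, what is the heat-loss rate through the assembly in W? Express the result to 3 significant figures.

1150 W

U_eff = 0.788/3.36 + 0.212/1.97 = 0.2345 + 0.1076 = 0.3421
R_eff = 1/U_eff = 2.923 m²·K/W
Q = 172 × 19.6 / 2.923 = 1153 W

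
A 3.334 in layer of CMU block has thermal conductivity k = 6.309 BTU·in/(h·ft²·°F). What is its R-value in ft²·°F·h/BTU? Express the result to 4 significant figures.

R = L/k = 3.334/6.309 = 0.52845 ft²·°F·h/BTU

0.5285 ft²·°F·h/BTU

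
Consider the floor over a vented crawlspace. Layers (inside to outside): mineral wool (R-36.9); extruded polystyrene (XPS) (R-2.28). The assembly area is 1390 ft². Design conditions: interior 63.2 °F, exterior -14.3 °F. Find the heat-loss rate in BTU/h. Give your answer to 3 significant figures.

R_total = 36.9 + 2.28 = 39.18 ft²·°F·h/BTU
Q = A·ΔT/R = 1390 × (63.2 − (-14.3)) / 39.18 = 2749 BTU/h

2750 BTU/h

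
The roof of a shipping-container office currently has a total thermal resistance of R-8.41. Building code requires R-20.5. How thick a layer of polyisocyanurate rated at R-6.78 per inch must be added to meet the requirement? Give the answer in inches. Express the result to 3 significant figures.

ΔR = 20.5 − 8.41 = 12.09 ft²·°F·h/BTU
L = ΔR / (R/in) = 12.09/6.78 = 1.783 in

1.78 in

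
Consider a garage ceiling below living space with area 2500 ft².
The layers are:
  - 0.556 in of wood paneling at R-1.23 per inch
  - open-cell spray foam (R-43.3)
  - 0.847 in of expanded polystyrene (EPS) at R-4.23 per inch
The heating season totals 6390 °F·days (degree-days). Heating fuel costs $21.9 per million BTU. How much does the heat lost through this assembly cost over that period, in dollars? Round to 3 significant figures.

0.556 × 1.23 = 0.6839
0.847 × 4.23 = 3.583
R_total = 0.6839 + 43.3 + 3.583 = 47.57 ft²·°F·h/BTU
E = A × HDD × 24 / R = 2500 × 6390 × 24 / 47.57 = 8060000 BTU
Cost = 8060000/10⁶ × 21.9 = $176.5

177 dollars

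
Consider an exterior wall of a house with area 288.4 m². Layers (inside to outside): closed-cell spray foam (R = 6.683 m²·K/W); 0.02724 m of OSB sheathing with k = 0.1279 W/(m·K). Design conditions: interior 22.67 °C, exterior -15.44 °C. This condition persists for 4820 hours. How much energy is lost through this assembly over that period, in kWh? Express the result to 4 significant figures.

0.02724/0.1279 = 0.21298
R_total = 6.683 + 0.21298 = 6.896 m²·K/W
Q = 288.4 × (22.67 − (-15.44)) / 6.896 = 1593.8 W
E = 1593.8 W × 4820 h / 1000 = 7682.2 kWh

7682 kWh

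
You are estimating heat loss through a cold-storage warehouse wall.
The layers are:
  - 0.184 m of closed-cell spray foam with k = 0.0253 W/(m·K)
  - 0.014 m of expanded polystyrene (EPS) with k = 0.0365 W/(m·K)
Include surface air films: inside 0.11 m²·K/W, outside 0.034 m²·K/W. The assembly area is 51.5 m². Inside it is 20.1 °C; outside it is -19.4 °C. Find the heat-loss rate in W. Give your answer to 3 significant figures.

261 W

0.184/0.0253 = 7.273
0.014/0.0365 = 0.3836
R_total = 0.11 + 7.273 + 0.3836 + 0.034 = 7.8 m²·K/W
Q = A·ΔT/R = 51.5 × (20.1 − (-19.4)) / 7.8 = 260.8 W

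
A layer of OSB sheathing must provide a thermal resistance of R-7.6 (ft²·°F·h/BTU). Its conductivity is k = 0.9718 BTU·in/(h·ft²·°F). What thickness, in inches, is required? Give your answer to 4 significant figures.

L = R × k = 7.6 × 0.9718 = 7.3857 in

7.386 in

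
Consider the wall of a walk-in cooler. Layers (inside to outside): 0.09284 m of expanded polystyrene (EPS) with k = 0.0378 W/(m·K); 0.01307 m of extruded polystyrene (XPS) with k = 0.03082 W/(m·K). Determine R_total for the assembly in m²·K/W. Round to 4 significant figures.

2.880 m²·K/W

0.09284/0.0378 = 2.4561
0.01307/0.03082 = 0.42408
R_total = 2.4561 + 0.42408 = 2.8802 m²·K/W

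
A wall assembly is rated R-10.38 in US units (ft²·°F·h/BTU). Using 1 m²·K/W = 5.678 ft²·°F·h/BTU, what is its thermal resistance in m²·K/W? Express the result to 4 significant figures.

R_SI = 10.38/5.678 = 1.8281

1.828 m²·K/W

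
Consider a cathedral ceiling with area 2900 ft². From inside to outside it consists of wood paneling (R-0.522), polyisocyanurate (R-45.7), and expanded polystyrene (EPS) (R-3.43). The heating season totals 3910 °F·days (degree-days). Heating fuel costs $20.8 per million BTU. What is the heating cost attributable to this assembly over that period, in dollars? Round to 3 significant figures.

R_total = 0.522 + 45.7 + 3.43 = 49.65 ft²·°F·h/BTU
E = A × HDD × 24 / R = 2900 × 3910 × 24 / 49.65 = 5481000 BTU
Cost = 5481000/10⁶ × 20.8 = $114

114 dollars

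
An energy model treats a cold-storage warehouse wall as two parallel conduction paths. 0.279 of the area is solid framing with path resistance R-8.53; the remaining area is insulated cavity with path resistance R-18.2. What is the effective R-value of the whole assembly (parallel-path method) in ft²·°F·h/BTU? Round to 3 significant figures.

U_eff = 0.721/18.2 + 0.279/8.53 = 0.03962 + 0.03271 = 0.07232
R_eff = 1/U_eff = 13.83 ft²·°F·h/BTU

13.8 ft²·°F·h/BTU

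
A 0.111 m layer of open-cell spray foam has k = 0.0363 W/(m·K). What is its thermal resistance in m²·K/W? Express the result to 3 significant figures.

R = L/k = 0.111/0.0363 = 3.058 m²·K/W

3.06 m²·K/W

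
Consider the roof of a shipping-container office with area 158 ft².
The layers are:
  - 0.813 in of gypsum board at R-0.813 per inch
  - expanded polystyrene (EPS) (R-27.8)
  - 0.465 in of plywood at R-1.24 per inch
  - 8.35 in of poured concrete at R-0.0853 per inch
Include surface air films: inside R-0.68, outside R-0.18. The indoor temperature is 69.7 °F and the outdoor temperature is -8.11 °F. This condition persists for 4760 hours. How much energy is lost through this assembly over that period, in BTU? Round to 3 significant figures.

1910000 BTU

0.813 × 0.813 = 0.661
0.465 × 1.24 = 0.5766
8.35 × 0.0853 = 0.7123
R_total = 0.68 + 0.661 + 27.8 + 0.5766 + 0.7123 + 0.18 = 30.61 ft²·°F·h/BTU
Q = 158 × (69.7 − (-8.11)) / 30.61 = 401.6 BTU/h
E = 401.6 × 4760 = 1912000 BTU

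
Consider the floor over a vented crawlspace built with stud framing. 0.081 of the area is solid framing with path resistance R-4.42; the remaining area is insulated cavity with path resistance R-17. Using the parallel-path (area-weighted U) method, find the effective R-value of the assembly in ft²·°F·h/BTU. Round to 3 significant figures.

U_eff = 0.919/17 + 0.081/4.42 = 0.05406 + 0.01833 = 0.07238
R_eff = 1/U_eff = 13.82 ft²·°F·h/BTU

13.8 ft²·°F·h/BTU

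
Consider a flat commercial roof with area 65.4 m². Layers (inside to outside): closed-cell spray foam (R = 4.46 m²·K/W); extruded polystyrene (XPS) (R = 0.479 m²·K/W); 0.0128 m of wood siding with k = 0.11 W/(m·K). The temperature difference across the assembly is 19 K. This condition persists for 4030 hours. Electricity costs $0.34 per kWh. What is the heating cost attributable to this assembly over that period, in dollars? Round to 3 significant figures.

0.0128/0.11 = 0.1164
R_total = 4.46 + 0.479 + 0.1164 = 5.055 m²·K/W
Q = 65.4 × 19 / 5.055 = 245.8 W
E = 245.8 W × 4030 h / 1000 = 990.6 kWh
Cost = 990.6 × 0.34 = $336.8

337 dollars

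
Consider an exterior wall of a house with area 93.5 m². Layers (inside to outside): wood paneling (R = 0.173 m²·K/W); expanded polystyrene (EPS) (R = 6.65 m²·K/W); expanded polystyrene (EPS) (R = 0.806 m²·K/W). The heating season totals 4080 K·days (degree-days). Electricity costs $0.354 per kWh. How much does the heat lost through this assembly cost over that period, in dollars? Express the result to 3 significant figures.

R_total = 0.173 + 6.65 + 0.806 = 7.629 m²·K/W
E = A × HDD × 24 / R / 1000 = 93.5 × 4080 × 24 / 7.629 / 1000 = 1200 kWh
Cost = 1200 × 0.354 = $424.8

425 dollars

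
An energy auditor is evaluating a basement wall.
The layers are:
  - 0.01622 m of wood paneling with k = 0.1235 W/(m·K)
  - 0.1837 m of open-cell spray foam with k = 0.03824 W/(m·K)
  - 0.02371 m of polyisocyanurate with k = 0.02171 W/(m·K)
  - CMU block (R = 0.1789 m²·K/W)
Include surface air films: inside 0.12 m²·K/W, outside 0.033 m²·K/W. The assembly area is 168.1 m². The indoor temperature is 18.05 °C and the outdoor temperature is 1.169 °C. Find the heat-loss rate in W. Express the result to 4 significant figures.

446.2 W

0.01622/0.1235 = 0.13134
0.1837/0.03824 = 4.8039
0.02371/0.02171 = 1.0921
R_total = 0.12 + 0.13134 + 4.8039 + 1.0921 + 0.1789 + 0.033 = 6.3592 m²·K/W
Q = A·ΔT/R = 168.1 × (18.05 − 1.169) / 6.3592 = 446.23 W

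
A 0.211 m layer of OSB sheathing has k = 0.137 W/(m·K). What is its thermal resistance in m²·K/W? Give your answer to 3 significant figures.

R = L/k = 0.211/0.137 = 1.54 m²·K/W

1.54 m²·K/W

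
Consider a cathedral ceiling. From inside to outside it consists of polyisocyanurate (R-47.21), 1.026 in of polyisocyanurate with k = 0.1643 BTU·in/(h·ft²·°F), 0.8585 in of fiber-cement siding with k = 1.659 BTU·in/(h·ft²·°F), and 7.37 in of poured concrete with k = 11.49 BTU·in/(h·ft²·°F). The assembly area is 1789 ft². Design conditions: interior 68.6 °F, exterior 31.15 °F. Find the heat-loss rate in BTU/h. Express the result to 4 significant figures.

1227 BTU/h

1.026/0.1643 = 6.2447
0.8585/1.659 = 0.51748
7.37/11.49 = 0.64143
R_total = 47.21 + 6.2447 + 0.51748 + 0.64143 = 54.614 ft²·°F·h/BTU
Q = A·ΔT/R = 1789 × (68.6 − 31.15) / 54.614 = 1226.8 BTU/h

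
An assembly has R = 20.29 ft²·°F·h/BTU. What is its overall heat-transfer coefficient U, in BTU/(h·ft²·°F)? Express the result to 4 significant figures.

U = 1/R = 1/20.29 = 0.049285

0.04929 BTU/(h·ft²·°F)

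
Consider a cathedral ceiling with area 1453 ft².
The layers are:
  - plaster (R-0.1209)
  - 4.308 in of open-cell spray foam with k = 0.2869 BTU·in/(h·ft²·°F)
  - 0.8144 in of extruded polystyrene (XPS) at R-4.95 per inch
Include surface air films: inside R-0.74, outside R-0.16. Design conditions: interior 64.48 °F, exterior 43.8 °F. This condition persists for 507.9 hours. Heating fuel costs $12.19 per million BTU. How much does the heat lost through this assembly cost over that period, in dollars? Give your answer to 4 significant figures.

9.270 dollars

4.308/0.2869 = 15.016
0.8144 × 4.95 = 4.0313
R_total = 0.74 + 0.1209 + 15.016 + 4.0313 + 0.16 = 20.068 ft²·°F·h/BTU
Q = 1453 × (64.48 − 43.8) / 20.068 = 1497.3 BTU/h
E = 1497.3 × 507.9 = 760490 BTU
Cost = 760490/10⁶ × 12.19 = $9.2704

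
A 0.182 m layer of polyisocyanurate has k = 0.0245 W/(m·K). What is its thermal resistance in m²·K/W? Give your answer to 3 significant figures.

7.43 m²·K/W

R = L/k = 0.182/0.0245 = 7.429 m²·K/W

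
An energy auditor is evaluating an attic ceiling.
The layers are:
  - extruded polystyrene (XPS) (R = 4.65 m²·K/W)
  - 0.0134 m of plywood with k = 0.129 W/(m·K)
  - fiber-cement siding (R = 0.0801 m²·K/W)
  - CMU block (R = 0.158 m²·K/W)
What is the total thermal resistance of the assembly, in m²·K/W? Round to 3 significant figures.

0.0134/0.129 = 0.1039
R_total = 4.65 + 0.1039 + 0.0801 + 0.158 = 4.992 m²·K/W

4.99 m²·K/W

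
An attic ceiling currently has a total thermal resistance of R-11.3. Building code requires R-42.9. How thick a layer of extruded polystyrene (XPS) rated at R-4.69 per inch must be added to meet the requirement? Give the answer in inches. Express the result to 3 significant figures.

ΔR = 42.9 − 11.3 = 31.6 ft²·°F·h/BTU
L = ΔR / (R/in) = 31.6/4.69 = 6.738 in

6.74 in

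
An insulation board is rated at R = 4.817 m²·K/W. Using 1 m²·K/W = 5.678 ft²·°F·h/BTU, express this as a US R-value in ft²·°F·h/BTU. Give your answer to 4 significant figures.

R_US = 4.817 × 5.678 = 27.351

27.35 ft²·°F·h/BTU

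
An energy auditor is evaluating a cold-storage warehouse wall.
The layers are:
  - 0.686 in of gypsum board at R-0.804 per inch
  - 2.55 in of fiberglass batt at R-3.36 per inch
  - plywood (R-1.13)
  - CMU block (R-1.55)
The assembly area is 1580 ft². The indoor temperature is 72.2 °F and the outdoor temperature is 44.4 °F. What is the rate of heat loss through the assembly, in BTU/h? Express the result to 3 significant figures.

3720 BTU/h

0.686 × 0.804 = 0.5515
2.55 × 3.36 = 8.568
R_total = 0.5515 + 8.568 + 1.13 + 1.55 = 11.8 ft²·°F·h/BTU
Q = A·ΔT/R = 1580 × (72.2 − 44.4) / 11.8 = 3723 BTU/h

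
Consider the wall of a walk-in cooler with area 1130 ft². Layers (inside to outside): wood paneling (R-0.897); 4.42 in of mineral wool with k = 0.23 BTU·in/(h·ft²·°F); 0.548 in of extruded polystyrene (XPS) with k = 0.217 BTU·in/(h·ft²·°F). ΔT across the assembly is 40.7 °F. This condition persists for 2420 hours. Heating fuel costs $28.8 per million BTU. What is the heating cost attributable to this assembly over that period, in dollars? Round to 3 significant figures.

4.42/0.23 = 19.22
0.548/0.217 = 2.525
R_total = 0.897 + 19.22 + 2.525 = 22.64 ft²·°F·h/BTU
Q = 1130 × 40.7 / 22.64 = 2031 BTU/h
E = 2031 × 2420 = 4916000 BTU
Cost = 4916000/10⁶ × 28.8 = $141.6

142 dollars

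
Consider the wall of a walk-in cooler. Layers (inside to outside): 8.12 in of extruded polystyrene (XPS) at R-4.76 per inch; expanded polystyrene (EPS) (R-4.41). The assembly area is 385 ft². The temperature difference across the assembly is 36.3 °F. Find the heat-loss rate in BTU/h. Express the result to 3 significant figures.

325 BTU/h

8.12 × 4.76 = 38.65
R_total = 38.65 + 4.41 = 43.06 ft²·°F·h/BTU
Q = A·ΔT/R = 385 × 36.3 / 43.06 = 324.5 BTU/h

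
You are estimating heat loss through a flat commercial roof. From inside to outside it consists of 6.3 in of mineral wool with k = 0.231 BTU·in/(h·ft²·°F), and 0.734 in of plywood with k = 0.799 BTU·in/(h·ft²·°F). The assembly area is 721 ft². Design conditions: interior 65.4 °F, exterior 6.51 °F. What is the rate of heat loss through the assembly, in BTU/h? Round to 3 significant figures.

1510 BTU/h

6.3/0.231 = 27.27
0.734/0.799 = 0.9186
R_total = 27.27 + 0.9186 = 28.19 ft²·°F·h/BTU
Q = A·ΔT/R = 721 × (65.4 − 6.51) / 28.19 = 1506 BTU/h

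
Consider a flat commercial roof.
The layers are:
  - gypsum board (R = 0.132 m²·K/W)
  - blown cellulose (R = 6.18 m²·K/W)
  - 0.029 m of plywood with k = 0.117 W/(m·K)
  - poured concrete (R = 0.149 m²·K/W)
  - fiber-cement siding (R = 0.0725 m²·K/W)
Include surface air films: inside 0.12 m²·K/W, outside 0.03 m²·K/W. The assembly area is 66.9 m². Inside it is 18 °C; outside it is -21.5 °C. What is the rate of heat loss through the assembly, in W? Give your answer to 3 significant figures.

0.029/0.117 = 0.2479
R_total = 0.12 + 0.132 + 6.18 + 0.2479 + 0.149 + 0.0725 + 0.03 = 6.931 m²·K/W
Q = A·ΔT/R = 66.9 × (18 − (-21.5)) / 6.931 = 381.2 W

381 W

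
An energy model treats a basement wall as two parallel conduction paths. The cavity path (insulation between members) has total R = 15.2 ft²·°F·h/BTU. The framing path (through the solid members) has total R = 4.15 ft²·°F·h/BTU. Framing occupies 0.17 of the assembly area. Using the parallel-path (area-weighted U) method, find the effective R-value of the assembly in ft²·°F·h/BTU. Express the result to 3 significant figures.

10.5 ft²·°F·h/BTU

U_eff = 0.83/15.2 + 0.17/4.15 = 0.05461 + 0.04096 = 0.09557
R_eff = 1/U_eff = 10.46 ft²·°F·h/BTU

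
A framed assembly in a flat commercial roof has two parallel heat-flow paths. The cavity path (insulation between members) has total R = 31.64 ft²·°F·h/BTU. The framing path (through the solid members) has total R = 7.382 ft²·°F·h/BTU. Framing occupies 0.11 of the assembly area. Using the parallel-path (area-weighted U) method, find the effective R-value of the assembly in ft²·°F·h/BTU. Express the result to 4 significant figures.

23.24 ft²·°F·h/BTU

U_eff = 0.89/31.64 + 0.11/7.382 = 0.028129 + 0.014901 = 0.04303
R_eff = 1/U_eff = 23.24 ft²·°F·h/BTU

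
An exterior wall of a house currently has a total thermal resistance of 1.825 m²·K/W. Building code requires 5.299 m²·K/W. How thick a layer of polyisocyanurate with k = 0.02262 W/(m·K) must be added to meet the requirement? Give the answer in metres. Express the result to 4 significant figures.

0.07858 m

ΔR = 5.299 − 1.825 = 3.474 m²·K/W
L = ΔR × k = 3.474 × 0.02262 = 0.078582 m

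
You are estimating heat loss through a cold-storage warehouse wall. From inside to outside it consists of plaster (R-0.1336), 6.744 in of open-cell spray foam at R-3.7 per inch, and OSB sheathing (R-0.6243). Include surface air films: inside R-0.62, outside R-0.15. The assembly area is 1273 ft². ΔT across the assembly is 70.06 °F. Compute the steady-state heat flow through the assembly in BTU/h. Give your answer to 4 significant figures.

3368 BTU/h

6.744 × 3.7 = 24.953
R_total = 0.62 + 0.1336 + 24.953 + 0.6243 + 0.15 = 26.481 ft²·°F·h/BTU
Q = A·ΔT/R = 1273 × 70.06 / 26.481 = 3368 BTU/h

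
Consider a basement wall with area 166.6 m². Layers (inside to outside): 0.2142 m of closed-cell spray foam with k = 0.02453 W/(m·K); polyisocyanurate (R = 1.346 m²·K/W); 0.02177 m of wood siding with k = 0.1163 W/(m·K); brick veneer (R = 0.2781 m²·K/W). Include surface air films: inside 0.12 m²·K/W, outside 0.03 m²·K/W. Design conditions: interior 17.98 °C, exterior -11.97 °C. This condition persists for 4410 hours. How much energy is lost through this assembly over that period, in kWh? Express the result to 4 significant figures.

0.2142/0.02453 = 8.7322
0.02177/0.1163 = 0.18719
R_total = 0.12 + 8.7322 + 1.346 + 0.18719 + 0.2781 + 0.03 = 10.693 m²·K/W
Q = 166.6 × (17.98 − (-11.97)) / 10.693 = 466.61 W
E = 466.61 W × 4410 h / 1000 = 2057.7 kWh

2058 kWh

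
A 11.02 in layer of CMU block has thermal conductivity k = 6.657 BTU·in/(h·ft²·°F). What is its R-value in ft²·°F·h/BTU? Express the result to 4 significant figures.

R = L/k = 11.02/6.657 = 1.6554 ft²·°F·h/BTU

1.655 ft²·°F·h/BTU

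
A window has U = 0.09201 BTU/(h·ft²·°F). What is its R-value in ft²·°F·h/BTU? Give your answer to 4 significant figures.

10.87 ft²·°F·h/BTU

R = 1/U = 1/0.09201 = 10.868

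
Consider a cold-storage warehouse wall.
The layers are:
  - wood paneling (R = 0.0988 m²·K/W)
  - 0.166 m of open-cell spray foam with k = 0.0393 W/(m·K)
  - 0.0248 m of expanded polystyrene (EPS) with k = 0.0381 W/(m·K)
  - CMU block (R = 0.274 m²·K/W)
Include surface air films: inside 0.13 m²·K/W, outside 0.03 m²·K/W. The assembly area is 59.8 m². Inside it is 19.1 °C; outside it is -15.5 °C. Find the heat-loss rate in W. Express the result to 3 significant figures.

383 W

0.166/0.0393 = 4.224
0.0248/0.0381 = 0.6509
R_total = 0.13 + 0.0988 + 4.224 + 0.6509 + 0.274 + 0.03 = 5.408 m²·K/W
Q = A·ΔT/R = 59.8 × (19.1 − (-15.5)) / 5.408 = 382.6 W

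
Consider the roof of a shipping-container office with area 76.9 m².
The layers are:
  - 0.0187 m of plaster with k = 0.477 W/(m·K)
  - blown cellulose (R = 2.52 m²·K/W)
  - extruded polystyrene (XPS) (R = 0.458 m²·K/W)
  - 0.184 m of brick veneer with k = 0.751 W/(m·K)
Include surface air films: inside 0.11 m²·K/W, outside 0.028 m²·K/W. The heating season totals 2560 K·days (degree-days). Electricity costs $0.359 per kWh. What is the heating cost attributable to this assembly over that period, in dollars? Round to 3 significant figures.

0.0187/0.477 = 0.0392
0.184/0.751 = 0.245
R_total = 0.11 + 0.0392 + 2.52 + 0.458 + 0.245 + 0.028 = 3.4 m²·K/W
E = A × HDD × 24 / R / 1000 = 76.9 × 2560 × 24 / 3.4 / 1000 = 1390 kWh
Cost = 1390 × 0.359 = $498.8

499 dollars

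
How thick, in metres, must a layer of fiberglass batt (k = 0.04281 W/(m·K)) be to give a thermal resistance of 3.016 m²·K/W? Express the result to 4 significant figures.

L = R·k = 3.016 × 0.04281 = 0.12911 m

0.1291 m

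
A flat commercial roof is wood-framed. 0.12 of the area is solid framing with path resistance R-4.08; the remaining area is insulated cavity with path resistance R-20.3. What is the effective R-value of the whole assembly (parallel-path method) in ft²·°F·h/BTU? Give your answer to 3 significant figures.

13.7 ft²·°F·h/BTU

U_eff = 0.88/20.3 + 0.12/4.08 = 0.04335 + 0.02941 = 0.07276
R_eff = 1/U_eff = 13.74 ft²·°F·h/BTU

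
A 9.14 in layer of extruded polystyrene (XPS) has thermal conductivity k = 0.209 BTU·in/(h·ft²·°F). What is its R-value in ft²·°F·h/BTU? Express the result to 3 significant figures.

43.7 ft²·°F·h/BTU

R = L/k = 9.14/0.209 = 43.73 ft²·°F·h/BTU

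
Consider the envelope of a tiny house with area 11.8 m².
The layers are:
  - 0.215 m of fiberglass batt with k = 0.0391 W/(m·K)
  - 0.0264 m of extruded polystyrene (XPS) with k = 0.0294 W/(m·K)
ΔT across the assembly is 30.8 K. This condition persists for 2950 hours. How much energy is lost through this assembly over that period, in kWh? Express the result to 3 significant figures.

0.215/0.0391 = 5.499
0.0264/0.0294 = 0.898
R_total = 5.499 + 0.898 = 6.397 m²·K/W
Q = 11.8 × 30.8 / 6.397 = 56.82 W
E = 56.82 W × 2950 h / 1000 = 167.6 kWh

168 kWh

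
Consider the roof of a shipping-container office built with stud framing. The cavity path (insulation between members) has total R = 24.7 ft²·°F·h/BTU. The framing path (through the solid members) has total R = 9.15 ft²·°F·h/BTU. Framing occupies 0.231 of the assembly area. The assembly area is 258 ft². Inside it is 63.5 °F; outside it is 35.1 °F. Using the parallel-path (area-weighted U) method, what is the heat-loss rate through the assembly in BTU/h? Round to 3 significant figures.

413 BTU/h

U_eff = 0.769/24.7 + 0.231/9.15 = 0.03113 + 0.02525 = 0.05638
R_eff = 1/U_eff = 17.74 ft²·°F·h/BTU
Q = 258 × (63.5 − 35.1) / 17.74 = 413.1 BTU/h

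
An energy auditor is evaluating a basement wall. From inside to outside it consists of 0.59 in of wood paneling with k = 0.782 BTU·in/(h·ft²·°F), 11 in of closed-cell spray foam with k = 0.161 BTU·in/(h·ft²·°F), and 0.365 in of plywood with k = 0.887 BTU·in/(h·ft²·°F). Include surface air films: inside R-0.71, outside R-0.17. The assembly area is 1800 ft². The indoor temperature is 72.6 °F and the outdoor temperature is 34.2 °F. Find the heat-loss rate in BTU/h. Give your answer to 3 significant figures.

982 BTU/h

0.59/0.782 = 0.7545
11/0.161 = 68.32
0.365/0.887 = 0.4115
R_total = 0.71 + 0.7545 + 68.32 + 0.4115 + 0.17 = 70.37 ft²·°F·h/BTU
Q = A·ΔT/R = 1800 × (72.6 − 34.2) / 70.37 = 982.3 BTU/h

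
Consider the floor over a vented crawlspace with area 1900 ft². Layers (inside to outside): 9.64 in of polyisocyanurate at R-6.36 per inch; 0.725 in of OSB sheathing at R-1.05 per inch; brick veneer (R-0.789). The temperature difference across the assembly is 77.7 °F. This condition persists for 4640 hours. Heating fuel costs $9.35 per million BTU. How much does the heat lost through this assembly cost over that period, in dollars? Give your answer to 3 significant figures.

102 dollars

9.64 × 6.36 = 61.31
0.725 × 1.05 = 0.7612
R_total = 61.31 + 0.7612 + 0.789 = 62.86 ft²·°F·h/BTU
Q = 1900 × 77.7 / 62.86 = 2349 BTU/h
E = 2349 × 4640 = 10900000 BTU
Cost = 10900000/10⁶ × 9.35 = $101.9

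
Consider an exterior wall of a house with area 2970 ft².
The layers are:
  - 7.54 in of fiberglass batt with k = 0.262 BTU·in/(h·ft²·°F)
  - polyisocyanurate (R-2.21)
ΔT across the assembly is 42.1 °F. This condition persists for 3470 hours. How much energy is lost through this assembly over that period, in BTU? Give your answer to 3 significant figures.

14000000 BTU

7.54/0.262 = 28.78
R_total = 28.78 + 2.21 = 30.99 ft²·°F·h/BTU
Q = 2970 × 42.1 / 30.99 = 4035 BTU/h
E = 4035 × 3470 = 14000000 BTU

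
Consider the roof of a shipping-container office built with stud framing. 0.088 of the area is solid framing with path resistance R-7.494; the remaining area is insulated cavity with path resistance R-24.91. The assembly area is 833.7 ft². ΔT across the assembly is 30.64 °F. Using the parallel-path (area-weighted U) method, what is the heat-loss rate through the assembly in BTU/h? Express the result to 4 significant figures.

1235 BTU/h

U_eff = 0.912/24.91 + 0.088/7.494 = 0.036612 + 0.011743 = 0.048355
R_eff = 1/U_eff = 20.681 ft²·°F·h/BTU
Q = 833.7 × 30.64 / 20.681 = 1235.2 BTU/h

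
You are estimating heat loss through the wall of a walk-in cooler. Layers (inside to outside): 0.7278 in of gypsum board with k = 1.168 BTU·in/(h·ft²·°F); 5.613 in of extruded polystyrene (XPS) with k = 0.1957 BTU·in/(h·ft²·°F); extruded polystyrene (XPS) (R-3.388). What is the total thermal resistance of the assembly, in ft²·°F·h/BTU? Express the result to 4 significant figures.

0.7278/1.168 = 0.62312
5.613/0.1957 = 28.682
R_total = 0.62312 + 28.682 + 3.388 = 32.693 ft²·°F·h/BTU

32.69 ft²·°F·h/BTU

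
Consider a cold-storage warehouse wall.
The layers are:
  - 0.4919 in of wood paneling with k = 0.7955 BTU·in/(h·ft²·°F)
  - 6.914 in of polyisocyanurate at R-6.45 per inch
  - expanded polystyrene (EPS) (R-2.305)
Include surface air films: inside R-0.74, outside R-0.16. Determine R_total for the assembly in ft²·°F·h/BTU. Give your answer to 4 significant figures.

0.4919/0.7955 = 0.61835
6.914 × 6.45 = 44.595
R_total = 0.74 + 0.61835 + 44.595 + 2.305 + 0.16 = 48.419 ft²·°F·h/BTU

48.42 ft²·°F·h/BTU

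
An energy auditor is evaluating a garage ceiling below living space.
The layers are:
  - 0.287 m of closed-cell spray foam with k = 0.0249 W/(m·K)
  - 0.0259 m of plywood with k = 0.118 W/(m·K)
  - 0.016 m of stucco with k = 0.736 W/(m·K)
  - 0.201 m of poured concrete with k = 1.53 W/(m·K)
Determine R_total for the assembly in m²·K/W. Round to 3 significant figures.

0.287/0.0249 = 11.53
0.0259/0.118 = 0.2195
0.016/0.736 = 0.02174
0.201/1.53 = 0.1314
R_total = 11.53 + 0.2195 + 0.02174 + 0.1314 = 11.9 m²·K/W

11.9 m²·K/W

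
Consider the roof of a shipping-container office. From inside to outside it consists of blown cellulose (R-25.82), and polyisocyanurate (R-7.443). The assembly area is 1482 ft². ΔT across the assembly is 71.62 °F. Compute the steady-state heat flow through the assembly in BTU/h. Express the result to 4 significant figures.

3191 BTU/h

R_total = 25.82 + 7.443 = 33.263 ft²·°F·h/BTU
Q = A·ΔT/R = 1482 × 71.62 / 33.263 = 3191 BTU/h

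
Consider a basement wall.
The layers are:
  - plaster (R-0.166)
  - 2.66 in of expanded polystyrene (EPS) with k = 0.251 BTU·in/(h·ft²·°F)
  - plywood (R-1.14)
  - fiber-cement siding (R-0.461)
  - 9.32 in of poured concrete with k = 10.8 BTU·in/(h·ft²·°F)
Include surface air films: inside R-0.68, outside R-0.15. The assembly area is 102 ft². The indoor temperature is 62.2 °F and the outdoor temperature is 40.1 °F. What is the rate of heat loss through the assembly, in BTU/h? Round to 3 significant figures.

160 BTU/h

2.66/0.251 = 10.6
9.32/10.8 = 0.863
R_total = 0.68 + 0.166 + 10.6 + 1.14 + 0.461 + 0.863 + 0.15 = 14.06 ft²·°F·h/BTU
Q = A·ΔT/R = 102 × (62.2 − 40.1) / 14.06 = 160.4 BTU/h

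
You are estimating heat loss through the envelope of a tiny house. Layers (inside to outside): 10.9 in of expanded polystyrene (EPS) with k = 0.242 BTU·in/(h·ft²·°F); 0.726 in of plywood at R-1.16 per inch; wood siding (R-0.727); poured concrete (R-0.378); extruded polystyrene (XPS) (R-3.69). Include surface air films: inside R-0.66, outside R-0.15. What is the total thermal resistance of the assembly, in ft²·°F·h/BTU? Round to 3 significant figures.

51.5 ft²·°F·h/BTU

10.9/0.242 = 45.04
0.726 × 1.16 = 0.8422
R_total = 0.66 + 45.04 + 0.8422 + 0.727 + 0.378 + 3.69 + 0.15 = 51.49 ft²·°F·h/BTU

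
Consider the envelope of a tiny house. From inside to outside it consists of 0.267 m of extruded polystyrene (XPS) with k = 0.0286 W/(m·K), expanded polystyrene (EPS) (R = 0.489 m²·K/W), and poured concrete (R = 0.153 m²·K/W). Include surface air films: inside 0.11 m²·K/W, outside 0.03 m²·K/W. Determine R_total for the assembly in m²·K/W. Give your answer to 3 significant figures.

0.267/0.0286 = 9.336
R_total = 0.11 + 9.336 + 0.489 + 0.153 + 0.03 = 10.12 m²·K/W

10.1 m²·K/W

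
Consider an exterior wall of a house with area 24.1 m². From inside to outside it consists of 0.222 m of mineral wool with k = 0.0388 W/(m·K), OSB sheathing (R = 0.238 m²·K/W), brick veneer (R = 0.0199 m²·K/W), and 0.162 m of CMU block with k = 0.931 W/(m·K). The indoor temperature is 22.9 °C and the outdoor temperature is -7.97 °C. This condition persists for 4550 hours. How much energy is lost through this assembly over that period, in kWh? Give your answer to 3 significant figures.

0.222/0.0388 = 5.722
0.162/0.931 = 0.174
R_total = 5.722 + 0.238 + 0.0199 + 0.174 = 6.154 m²·K/W
Q = 24.1 × (22.9 − (-7.97)) / 6.154 = 120.9 W
E = 120.9 W × 4550 h / 1000 = 550.1 kWh

550 kWh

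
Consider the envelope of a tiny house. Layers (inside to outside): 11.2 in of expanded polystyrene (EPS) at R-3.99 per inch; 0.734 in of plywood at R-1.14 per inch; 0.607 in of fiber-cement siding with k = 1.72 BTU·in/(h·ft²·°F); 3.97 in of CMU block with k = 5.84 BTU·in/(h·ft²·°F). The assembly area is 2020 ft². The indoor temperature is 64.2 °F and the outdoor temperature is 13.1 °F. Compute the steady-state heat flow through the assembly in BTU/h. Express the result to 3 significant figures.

11.2 × 3.99 = 44.69
0.734 × 1.14 = 0.8368
0.607/1.72 = 0.3529
3.97/5.84 = 0.6798
R_total = 44.69 + 0.8368 + 0.3529 + 0.6798 = 46.56 ft²·°F·h/BTU
Q = A·ΔT/R = 2020 × (64.2 − 13.1) / 46.56 = 2217 BTU/h

2220 BTU/h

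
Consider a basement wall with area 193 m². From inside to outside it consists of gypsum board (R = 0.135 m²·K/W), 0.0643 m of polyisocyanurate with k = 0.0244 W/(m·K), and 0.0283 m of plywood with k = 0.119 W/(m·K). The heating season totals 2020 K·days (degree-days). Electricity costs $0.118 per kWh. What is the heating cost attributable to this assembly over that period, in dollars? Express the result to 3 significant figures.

0.0643/0.0244 = 2.635
0.0283/0.119 = 0.2378
R_total = 0.135 + 2.635 + 0.2378 = 3.008 m²·K/W
E = A × HDD × 24 / R / 1000 = 193 × 2020 × 24 / 3.008 / 1000 = 3111 kWh
Cost = 3111 × 0.118 = $367

367 dollars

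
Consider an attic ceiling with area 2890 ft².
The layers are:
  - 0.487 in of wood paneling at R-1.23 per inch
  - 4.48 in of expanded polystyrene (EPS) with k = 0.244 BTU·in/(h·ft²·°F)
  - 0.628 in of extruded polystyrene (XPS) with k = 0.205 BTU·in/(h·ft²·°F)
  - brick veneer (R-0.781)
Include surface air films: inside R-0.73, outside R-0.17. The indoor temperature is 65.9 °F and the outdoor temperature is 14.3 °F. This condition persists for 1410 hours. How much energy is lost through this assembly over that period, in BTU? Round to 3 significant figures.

8870000 BTU

0.487 × 1.23 = 0.599
4.48/0.244 = 18.36
0.628/0.205 = 3.063
R_total = 0.73 + 0.599 + 18.36 + 3.063 + 0.781 + 0.17 = 23.7 ft²·°F·h/BTU
Q = 2890 × (65.9 − 14.3) / 23.7 = 6291 BTU/h
E = 6291 × 1410 = 8870000 BTU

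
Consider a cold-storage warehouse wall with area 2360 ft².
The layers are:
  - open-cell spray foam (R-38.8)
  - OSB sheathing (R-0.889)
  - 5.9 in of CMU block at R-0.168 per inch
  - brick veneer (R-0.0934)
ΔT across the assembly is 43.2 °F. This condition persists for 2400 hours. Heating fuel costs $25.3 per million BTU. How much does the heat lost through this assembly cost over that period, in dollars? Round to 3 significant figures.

5.9 × 0.168 = 0.9912
R_total = 38.8 + 0.889 + 0.9912 + 0.0934 = 40.77 ft²·°F·h/BTU
Q = 2360 × 43.2 / 40.77 = 2500 BTU/h
E = 2500 × 2400 = 6001000 BTU
Cost = 6001000/10⁶ × 25.3 = $151.8

152 dollars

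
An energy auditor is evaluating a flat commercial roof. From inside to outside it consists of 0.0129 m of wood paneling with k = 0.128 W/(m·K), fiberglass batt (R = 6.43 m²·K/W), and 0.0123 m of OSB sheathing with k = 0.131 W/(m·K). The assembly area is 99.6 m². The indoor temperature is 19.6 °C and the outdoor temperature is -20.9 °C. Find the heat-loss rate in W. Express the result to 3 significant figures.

0.0129/0.128 = 0.1008
0.0123/0.131 = 0.09389
R_total = 0.1008 + 6.43 + 0.09389 = 6.625 m²·K/W
Q = A·ΔT/R = 99.6 × (19.6 − (-20.9)) / 6.625 = 608.9 W

609 W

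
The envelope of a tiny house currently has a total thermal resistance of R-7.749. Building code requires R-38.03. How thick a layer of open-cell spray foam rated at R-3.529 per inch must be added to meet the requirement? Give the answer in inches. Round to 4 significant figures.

8.581 in

ΔR = 38.03 − 7.749 = 30.281 ft²·°F·h/BTU
L = ΔR / (R/in) = 30.281/3.529 = 8.5806 in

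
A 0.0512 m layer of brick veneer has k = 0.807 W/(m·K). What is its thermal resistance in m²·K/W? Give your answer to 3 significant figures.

R = L/k = 0.0512/0.807 = 0.06344 m²·K/W

0.0634 m²·K/W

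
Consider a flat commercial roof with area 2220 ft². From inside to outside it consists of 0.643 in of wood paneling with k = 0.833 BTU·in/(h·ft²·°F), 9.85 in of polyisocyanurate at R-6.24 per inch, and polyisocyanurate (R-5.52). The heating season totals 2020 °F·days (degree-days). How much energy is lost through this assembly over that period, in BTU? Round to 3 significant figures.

0.643/0.833 = 0.7719
9.85 × 6.24 = 61.46
R_total = 0.7719 + 61.46 + 5.52 = 67.76 ft²·°F·h/BTU
E = A × HDD × 24 / R = 2220 × 2020 × 24 / 67.76 = 1588000 BTU

1590000 BTU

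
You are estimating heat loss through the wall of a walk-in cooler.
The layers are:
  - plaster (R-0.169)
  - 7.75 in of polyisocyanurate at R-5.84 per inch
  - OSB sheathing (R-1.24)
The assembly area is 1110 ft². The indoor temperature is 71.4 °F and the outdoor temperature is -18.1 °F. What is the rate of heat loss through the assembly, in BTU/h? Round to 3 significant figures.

7.75 × 5.84 = 45.26
R_total = 0.169 + 45.26 + 1.24 = 46.67 ft²·°F·h/BTU
Q = A·ΔT/R = 1110 × (71.4 − (-18.1)) / 46.67 = 2129 BTU/h

2130 BTU/h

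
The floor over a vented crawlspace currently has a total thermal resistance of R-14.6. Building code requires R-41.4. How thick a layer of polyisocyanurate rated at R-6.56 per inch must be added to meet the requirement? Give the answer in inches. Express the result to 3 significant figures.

ΔR = 41.4 − 14.6 = 26.8 ft²·°F·h/BTU
L = ΔR / (R/in) = 26.8/6.56 = 4.085 in

4.09 in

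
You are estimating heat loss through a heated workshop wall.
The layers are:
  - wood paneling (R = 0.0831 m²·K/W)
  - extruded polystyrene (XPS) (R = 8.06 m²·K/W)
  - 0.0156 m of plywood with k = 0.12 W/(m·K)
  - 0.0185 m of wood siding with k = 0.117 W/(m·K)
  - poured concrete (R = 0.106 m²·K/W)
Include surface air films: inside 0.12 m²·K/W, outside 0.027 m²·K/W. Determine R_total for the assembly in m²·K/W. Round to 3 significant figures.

0.0156/0.12 = 0.13
0.0185/0.117 = 0.1581
R_total = 0.12 + 0.0831 + 8.06 + 0.13 + 0.1581 + 0.106 + 0.027 = 8.684 m²·K/W

8.68 m²·K/W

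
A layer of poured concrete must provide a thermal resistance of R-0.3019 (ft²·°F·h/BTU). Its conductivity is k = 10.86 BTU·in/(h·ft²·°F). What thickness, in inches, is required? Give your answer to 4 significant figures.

L = R × k = 0.3019 × 10.86 = 3.2786 in

3.279 in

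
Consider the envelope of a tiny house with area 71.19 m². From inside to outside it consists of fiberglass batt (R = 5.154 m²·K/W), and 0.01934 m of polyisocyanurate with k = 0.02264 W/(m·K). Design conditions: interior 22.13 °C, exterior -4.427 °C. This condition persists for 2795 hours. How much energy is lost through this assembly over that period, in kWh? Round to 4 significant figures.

879.5 kWh

0.01934/0.02264 = 0.85424
R_total = 5.154 + 0.85424 = 6.0082 m²·K/W
Q = 71.19 × (22.13 − (-4.427)) / 6.0082 = 314.67 W
E = 314.67 W × 2795 h / 1000 = 879.49 kWh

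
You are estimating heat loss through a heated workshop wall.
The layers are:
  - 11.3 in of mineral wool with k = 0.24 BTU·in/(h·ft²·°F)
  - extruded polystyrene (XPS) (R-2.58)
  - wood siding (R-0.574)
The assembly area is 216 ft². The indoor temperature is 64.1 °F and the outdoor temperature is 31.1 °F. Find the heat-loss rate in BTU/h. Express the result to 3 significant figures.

142 BTU/h

11.3/0.24 = 47.08
R_total = 47.08 + 2.58 + 0.574 = 50.24 ft²·°F·h/BTU
Q = A·ΔT/R = 216 × (64.1 − 31.1) / 50.24 = 141.9 BTU/h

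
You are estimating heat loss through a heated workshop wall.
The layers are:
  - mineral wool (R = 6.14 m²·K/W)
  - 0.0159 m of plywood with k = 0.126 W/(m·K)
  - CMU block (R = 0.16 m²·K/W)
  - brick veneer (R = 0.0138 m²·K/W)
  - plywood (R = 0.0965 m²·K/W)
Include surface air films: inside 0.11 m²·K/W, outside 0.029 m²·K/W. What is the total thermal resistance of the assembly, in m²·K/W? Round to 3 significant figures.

6.68 m²·K/W

0.0159/0.126 = 0.1262
R_total = 0.11 + 6.14 + 0.1262 + 0.16 + 0.0138 + 0.0965 + 0.029 = 6.675 m²·K/W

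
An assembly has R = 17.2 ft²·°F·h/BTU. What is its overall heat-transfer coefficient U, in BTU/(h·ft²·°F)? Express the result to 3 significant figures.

0.0581 BTU/(h·ft²·°F)

U = 1/R = 1/17.2 = 0.05814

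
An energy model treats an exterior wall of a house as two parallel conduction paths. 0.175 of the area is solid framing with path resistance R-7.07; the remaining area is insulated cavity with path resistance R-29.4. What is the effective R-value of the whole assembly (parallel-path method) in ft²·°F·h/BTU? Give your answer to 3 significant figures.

18.9 ft²·°F·h/BTU

U_eff = 0.825/29.4 + 0.175/7.07 = 0.02806 + 0.02475 = 0.05281
R_eff = 1/U_eff = 18.93 ft²·°F·h/BTU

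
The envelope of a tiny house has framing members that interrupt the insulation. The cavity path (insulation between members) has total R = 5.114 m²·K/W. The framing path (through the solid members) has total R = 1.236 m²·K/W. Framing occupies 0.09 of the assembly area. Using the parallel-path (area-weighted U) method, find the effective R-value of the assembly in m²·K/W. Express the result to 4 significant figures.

U_eff = 0.91/5.114 + 0.09/1.236 = 0.17794 + 0.072816 = 0.25076
R_eff = 1/U_eff = 3.9879 m²·K/W

3.988 m²·K/W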